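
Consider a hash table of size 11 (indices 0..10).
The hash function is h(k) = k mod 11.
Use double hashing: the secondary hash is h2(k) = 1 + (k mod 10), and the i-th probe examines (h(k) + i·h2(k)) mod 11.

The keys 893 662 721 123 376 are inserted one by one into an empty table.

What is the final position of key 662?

5

893 hashes to 2; slot 2 is free → place at 2.
662 hashes to 2, h2=3; 2 taken → place at 5.
721 hashes to 6; slot 6 is free → place at 6.
123 hashes to 2, h2=4; 2,6 taken → place at 10.
376 hashes to 2, h2=7; 2 taken → place at 9.
Table: [∅, ∅, 893, ∅, ∅, 662, 721, ∅, ∅, 376, 123]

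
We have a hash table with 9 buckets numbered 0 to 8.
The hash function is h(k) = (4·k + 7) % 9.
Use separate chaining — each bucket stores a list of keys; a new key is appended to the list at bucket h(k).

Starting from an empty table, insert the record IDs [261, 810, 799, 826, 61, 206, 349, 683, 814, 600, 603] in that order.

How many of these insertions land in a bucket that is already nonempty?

261 → bucket 7
810 → bucket 7 (collision)
799 → bucket 8
826 → bucket 8 (collision)
61 → bucket 8 (collision)
206 → bucket 3
349 → bucket 8 (collision)
683 → bucket 3 (collision)
814 → bucket 5
600 → bucket 4
603 → bucket 7 (collision)
Final buckets:
0: -
1: -
2: -
3: 206 -> 683
4: 600
5: 814
6: -
7: 261 -> 810 -> 603
8: 799 -> 826 -> 61 -> 349

6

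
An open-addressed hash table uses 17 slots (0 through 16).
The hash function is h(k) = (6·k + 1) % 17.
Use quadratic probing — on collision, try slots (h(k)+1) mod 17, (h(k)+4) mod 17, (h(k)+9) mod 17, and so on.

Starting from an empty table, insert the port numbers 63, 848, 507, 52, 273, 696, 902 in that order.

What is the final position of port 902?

63: h=5 => slot 5
848: h=6 => slot 6
507: h=0 => slot 0
52: h=7 => slot 7
273: h=7, probe 7,8 => slot 8
696: h=12 => slot 12
902: h=7, probe 7,8,11 => slot 11
Table: [507, _, _, _, _, 63, 848, 52, 273, _, _, 902, 696, _, _, _, _]

11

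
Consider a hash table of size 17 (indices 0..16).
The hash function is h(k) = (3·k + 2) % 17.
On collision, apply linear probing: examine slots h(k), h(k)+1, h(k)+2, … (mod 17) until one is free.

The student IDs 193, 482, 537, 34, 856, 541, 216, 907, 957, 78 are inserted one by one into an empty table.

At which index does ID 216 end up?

Insert 193: h=3, slot 3 empty → index 3.
Insert 482: h=3, slot 3 occupied → index 4.
Insert 537: h=15, slot 15 empty → index 15.
Insert 34: h=2, slot 2 empty → index 2.
Insert 856: h=3, slots 3,4 occupied → index 5.
Insert 541: h=10, slot 10 empty → index 10.
Insert 216: h=4, slots 4,5 occupied → index 6.
Insert 907: h=3, slots 3,4,5,6 occupied → index 7.
Insert 957: h=0, slot 0 empty → index 0.
Insert 78: h=15, slot 15 occupied → index 16.
Table: [957, _, 34, 193, 482, 856, 216, 907, _, _, 541, _, _, _, _, 537, 78]

6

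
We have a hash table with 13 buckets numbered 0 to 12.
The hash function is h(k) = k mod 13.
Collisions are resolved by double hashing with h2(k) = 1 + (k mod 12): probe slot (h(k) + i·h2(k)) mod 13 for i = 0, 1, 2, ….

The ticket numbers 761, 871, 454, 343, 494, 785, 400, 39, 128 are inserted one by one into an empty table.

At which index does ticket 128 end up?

8

Insert 761: h=7, slot 7 empty -> index 7.
Insert 871: h=0, slot 0 empty -> index 0.
Insert 454: h=12, slot 12 empty -> index 12.
Insert 343: h=5, slot 5 empty -> index 5.
Insert 494: h=0, h2=3, slot 0 occupied -> index 3.
Insert 785: h=5, h2=6, slot 5 occupied -> index 11.
Insert 400: h=10, slot 10 empty -> index 10.
Insert 39: h=0, h2=4, slot 0 occupied -> index 4.
Insert 128: h=11, h2=9, slots 11,7,3,12 occupied -> index 8.
Table: [871, —, —, 494, 39, 343, —, 761, 128, —, 400, 785, 454]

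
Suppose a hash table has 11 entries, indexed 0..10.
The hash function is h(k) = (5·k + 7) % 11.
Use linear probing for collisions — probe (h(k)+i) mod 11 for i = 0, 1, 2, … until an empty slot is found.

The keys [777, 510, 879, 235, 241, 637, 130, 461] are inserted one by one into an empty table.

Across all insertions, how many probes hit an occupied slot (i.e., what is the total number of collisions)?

777 hashes to 9; slot 9 is free → place at 9.
510 hashes to 5; slot 5 is free → place at 5.
879 hashes to 2; slot 2 is free → place at 2.
235 hashes to 5; 5 taken → place at 6.
241 hashes to 2; 2 taken → place at 3.
637 hashes to 2; 2,3 taken → place at 4.
130 hashes to 8; slot 8 is free → place at 8.
461 hashes to 2; 2,3,4,5,6 taken → place at 7.
Table: [., ., 879, 241, 637, 510, 235, 461, 130, 777, .]

9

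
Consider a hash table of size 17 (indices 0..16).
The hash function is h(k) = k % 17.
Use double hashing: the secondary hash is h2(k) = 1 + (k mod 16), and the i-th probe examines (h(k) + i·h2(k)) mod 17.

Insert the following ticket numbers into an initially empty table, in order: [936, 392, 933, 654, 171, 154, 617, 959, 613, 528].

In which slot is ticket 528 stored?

3

936 hashes to 1; slot 1 is free => place at 1.
392 hashes to 1, h2=9; 1 taken => place at 10.
933 hashes to 15; slot 15 is free => place at 15.
654 hashes to 8; slot 8 is free => place at 8.
171 hashes to 1, h2=12; 1 taken => place at 13.
154 hashes to 1, h2=11; 1 taken => place at 12.
617 hashes to 5; slot 5 is free => place at 5.
959 hashes to 7; slot 7 is free => place at 7.
613 hashes to 1, h2=6; 1,7,13 taken => place at 2.
528 hashes to 1, h2=1; 1,2 taken => place at 3.
Table: [-, 936, 613, 528, -, 617, -, 959, 654, -, 392, -, 154, 171, -, 933, -]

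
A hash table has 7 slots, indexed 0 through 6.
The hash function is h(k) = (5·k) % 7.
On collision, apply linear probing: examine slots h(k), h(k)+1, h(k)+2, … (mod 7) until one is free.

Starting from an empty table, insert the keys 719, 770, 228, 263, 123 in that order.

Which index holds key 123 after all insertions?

2

Insert 719: h=4, slot 4 empty => index 4.
Insert 770: h=0, slot 0 empty => index 0.
Insert 228: h=6, slot 6 empty => index 6.
Insert 263: h=6, slots 6,0 occupied => index 1.
Insert 123: h=6, slots 6,0,1 occupied => index 2.
Table: [770, 263, 123, ., 719, ., 228]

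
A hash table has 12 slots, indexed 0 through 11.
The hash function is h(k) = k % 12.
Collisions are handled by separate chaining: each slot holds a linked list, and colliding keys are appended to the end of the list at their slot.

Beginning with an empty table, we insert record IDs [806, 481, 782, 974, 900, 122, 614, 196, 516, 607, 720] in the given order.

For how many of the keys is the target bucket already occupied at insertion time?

806 -> bucket 2
481 -> bucket 1
782 -> bucket 2 (collision)
974 -> bucket 2 (collision)
900 -> bucket 0
122 -> bucket 2 (collision)
614 -> bucket 2 (collision)
196 -> bucket 4
516 -> bucket 0 (collision)
607 -> bucket 7
720 -> bucket 0 (collision)
Final buckets:
0: 900 -> 516 -> 720
1: 481
2: 806 -> 782 -> 974 -> 122 -> 614
3: -
4: 196
5: -
6: -
7: 607
8: -
9: -
10: -
11: -

6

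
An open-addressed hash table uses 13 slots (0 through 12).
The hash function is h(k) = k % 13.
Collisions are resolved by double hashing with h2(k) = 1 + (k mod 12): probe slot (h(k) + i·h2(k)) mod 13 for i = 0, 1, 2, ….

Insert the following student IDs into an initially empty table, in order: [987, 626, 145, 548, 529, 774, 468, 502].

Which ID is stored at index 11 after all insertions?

987 hashes to 12; slot 12 is free -> place at 12.
626 hashes to 2; slot 2 is free -> place at 2.
145 hashes to 2, h2=2; 2 taken -> place at 4.
548 hashes to 2, h2=9; 2 taken -> place at 11.
529 hashes to 9; slot 9 is free -> place at 9.
774 hashes to 7; slot 7 is free -> place at 7.
468 hashes to 0; slot 0 is free -> place at 0.
502 hashes to 8; slot 8 is free -> place at 8.
Table: [468, ∅, 626, ∅, 145, ∅, ∅, 774, 502, 529, ∅, 548, 987]

548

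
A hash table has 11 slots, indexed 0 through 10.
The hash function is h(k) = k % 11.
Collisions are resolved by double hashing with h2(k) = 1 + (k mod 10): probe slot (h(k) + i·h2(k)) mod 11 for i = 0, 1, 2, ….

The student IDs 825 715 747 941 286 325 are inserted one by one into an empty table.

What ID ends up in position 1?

325

Insert 825: h=0, slot 0 empty => index 0.
Insert 715: h=0, h2=6, slot 0 occupied => index 6.
Insert 747: h=10, slot 10 empty => index 10.
Insert 941: h=6, h2=2, slot 6 occupied => index 8.
Insert 286: h=0, h2=7, slot 0 occupied => index 7.
Insert 325: h=6, h2=6, slot 6 occupied => index 1.
Table: [825, 325, ∅, ∅, ∅, ∅, 715, 286, 941, ∅, 747]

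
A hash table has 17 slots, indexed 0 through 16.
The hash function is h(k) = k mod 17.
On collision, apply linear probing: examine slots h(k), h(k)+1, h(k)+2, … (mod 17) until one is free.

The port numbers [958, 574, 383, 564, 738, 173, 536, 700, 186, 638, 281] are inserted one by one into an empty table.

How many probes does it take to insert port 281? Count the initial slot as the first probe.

4

958 hashes to 6; slot 6 is free → place at 6.
574 hashes to 13; slot 13 is free → place at 13.
383 hashes to 9; slot 9 is free → place at 9.
564 hashes to 3; slot 3 is free → place at 3.
738 hashes to 7; slot 7 is free → place at 7.
173 hashes to 3; 3 taken → place at 4.
536 hashes to 9; 9 taken → place at 10.
700 hashes to 3; 3,4 taken → place at 5.
186 hashes to 16; slot 16 is free → place at 16.
638 hashes to 9; 9,10 taken → place at 11.
281 hashes to 9; 9,10,11 taken → place at 12.
Table: [., ., ., 564, 173, 700, 958, 738, ., 383, 536, 638, 281, 574, ., ., 186]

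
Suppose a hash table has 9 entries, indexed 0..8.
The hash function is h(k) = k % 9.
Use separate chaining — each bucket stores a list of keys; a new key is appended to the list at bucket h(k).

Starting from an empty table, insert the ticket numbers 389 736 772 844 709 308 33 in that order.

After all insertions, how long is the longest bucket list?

389 -> bucket 2
736 -> bucket 7
772 -> bucket 7 (collision)
844 -> bucket 7 (collision)
709 -> bucket 7 (collision)
308 -> bucket 2 (collision)
33 -> bucket 6
Final buckets:
0: ∅
1: ∅
2: 389 -> 308
3: ∅
4: ∅
5: ∅
6: 33
7: 736 -> 772 -> 844 -> 709
8: ∅

4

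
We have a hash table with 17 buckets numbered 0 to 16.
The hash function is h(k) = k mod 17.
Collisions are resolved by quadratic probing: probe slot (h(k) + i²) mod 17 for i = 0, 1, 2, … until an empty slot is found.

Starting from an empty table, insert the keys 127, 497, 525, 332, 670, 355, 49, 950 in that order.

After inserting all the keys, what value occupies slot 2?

Insert 127: h=8, slot 8 empty -> index 8.
Insert 497: h=4, slot 4 empty -> index 4.
Insert 525: h=15, slot 15 empty -> index 15.
Insert 332: h=9, slot 9 empty -> index 9.
Insert 670: h=7, slot 7 empty -> index 7.
Insert 355: h=15, slot 15 occupied -> index 16.
Insert 49: h=15, slots 15,16 occupied -> index 2.
Insert 950: h=15, slots 15,16,2,7 occupied -> index 14.
Table: [., ., 49, ., 497, ., ., 670, 127, 332, ., ., ., ., 950, 525, 355]

49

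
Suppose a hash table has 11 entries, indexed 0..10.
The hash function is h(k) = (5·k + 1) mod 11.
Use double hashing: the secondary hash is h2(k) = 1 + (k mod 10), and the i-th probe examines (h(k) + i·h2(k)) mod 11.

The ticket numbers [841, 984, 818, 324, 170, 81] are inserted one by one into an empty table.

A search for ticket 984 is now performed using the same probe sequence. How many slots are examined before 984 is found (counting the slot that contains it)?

2

Insert 841: h=4, slot 4 empty -> index 4.
Insert 984: h=4, h2=5, slot 4 occupied -> index 9.
Insert 818: h=10, slot 10 empty -> index 10.
Insert 324: h=4, h2=5, slots 4,9 occupied -> index 3.
Insert 170: h=4, h2=1, slot 4 occupied -> index 5.
Insert 81: h=10, h2=2, slot 10 occupied -> index 1.
Table: [., 81, ., 324, 841, 170, ., ., ., 984, 818]
Lookup 984: h=4, h2=5, probe 4,9 → found at 9.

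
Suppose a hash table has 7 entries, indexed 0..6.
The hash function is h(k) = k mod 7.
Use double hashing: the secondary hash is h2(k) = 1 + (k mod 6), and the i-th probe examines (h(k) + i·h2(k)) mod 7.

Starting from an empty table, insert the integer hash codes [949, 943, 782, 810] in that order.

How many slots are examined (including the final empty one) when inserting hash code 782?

2

949 hashes to 4; slot 4 is free → place at 4.
943 hashes to 5; slot 5 is free → place at 5.
782 hashes to 5, h2=3; 5 taken → place at 1.
810 hashes to 5, h2=1; 5 taken → place at 6.
Table: [_, 782, _, _, 949, 943, 810]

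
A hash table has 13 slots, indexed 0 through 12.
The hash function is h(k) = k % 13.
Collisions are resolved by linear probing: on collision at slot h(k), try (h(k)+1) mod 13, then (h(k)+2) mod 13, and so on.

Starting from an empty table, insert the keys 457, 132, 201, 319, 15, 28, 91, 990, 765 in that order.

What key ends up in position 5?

28

457 hashes to 2; slot 2 is free => place at 2.
132 hashes to 2; 2 taken => place at 3.
201 hashes to 6; slot 6 is free => place at 6.
319 hashes to 7; slot 7 is free => place at 7.
15 hashes to 2; 2,3 taken => place at 4.
28 hashes to 2; 2,3,4 taken => place at 5.
91 hashes to 0; slot 0 is free => place at 0.
990 hashes to 2; 2,3,4,5,6,7 taken => place at 8.
765 hashes to 11; slot 11 is free => place at 11.
Table: [91, —, 457, 132, 15, 28, 201, 319, 990, —, —, 765, —]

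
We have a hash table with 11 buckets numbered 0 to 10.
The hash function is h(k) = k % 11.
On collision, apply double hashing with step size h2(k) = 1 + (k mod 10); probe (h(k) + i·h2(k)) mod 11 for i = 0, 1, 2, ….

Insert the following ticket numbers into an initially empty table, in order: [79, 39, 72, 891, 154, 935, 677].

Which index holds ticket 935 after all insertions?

1

79: h=2 => slot 2
39: h=6 => slot 6
72: h=6, h2=3, probe 6,9 => slot 9
891: h=0 => slot 0
154: h=0, h2=5, probe 0,5 => slot 5
935: h=0, h2=6, probe 0,6,1 => slot 1
677: h=6, h2=8, probe 6,3 => slot 3
Table: [891, 935, 79, 677, ., 154, 39, ., ., 72, .]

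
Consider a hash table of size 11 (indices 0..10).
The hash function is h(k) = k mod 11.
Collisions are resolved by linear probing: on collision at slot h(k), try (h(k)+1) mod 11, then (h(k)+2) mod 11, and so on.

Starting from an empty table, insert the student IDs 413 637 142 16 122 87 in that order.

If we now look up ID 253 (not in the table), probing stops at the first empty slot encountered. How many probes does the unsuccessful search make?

4

413: h=6 -> slot 6
637: h=10 -> slot 10
142: h=10, probe 10,0 -> slot 0
16: h=5 -> slot 5
122: h=1 -> slot 1
87: h=10, probe 10,0,1,2 -> slot 2
Table: [142, 122, 87, _, _, 16, 413, _, _, _, 637]
Lookup 253: h=0, probe 0,1,2,3 → slot 3 empty, not found.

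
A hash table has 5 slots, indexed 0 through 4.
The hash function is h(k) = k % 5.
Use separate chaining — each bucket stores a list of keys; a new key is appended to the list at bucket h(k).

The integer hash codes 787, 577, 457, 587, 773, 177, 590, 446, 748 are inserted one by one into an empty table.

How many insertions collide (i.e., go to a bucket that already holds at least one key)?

Insert 787: h=2, bucket 2 empty -> new chain.
Insert 577: h=2, bucket 2 nonempty -> append to chain.
Insert 457: h=2, bucket 2 nonempty -> append to chain.
Insert 587: h=2, bucket 2 nonempty -> append to chain.
Insert 773: h=3, bucket 3 empty -> new chain.
Insert 177: h=2, bucket 2 nonempty -> append to chain.
Insert 590: h=0, bucket 0 empty -> new chain.
Insert 446: h=1, bucket 1 empty -> new chain.
Insert 748: h=3, bucket 3 nonempty -> append to chain.
Final buckets:
0: 590
1: 446
2: 787 -> 577 -> 457 -> 587 -> 177
3: 773 -> 748
4: .

5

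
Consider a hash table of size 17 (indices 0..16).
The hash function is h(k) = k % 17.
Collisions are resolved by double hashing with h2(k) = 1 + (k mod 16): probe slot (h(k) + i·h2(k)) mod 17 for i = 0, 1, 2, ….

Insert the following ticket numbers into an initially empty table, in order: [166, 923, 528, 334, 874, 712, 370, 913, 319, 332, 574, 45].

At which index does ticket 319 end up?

10

166: h=13 → slot 13
923: h=5 → slot 5
528: h=1 → slot 1
334: h=11 → slot 11
874: h=7 → slot 7
712: h=15 → slot 15
370: h=13, h2=3, probe 13,16 → slot 16
913: h=12 → slot 12
319: h=13, h2=16, probe 13,12,11,10 → slot 10
332: h=9 → slot 9
574: h=13, h2=15, probe 13,11,9,7,5,3 → slot 3
45: h=11, h2=14, probe 11,8 → slot 8
Table: [-, 528, -, 574, -, 923, -, 874, 45, 332, 319, 334, 913, 166, -, 712, 370]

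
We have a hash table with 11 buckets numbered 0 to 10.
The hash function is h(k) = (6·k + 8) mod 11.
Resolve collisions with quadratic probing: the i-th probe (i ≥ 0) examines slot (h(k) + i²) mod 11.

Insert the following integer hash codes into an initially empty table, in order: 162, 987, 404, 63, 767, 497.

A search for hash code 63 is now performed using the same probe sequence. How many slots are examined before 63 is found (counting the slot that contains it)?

162: h=1 → slot 1
987: h=1, probe 1,2 → slot 2
404: h=1, probe 1,2,5 → slot 5
63: h=1, probe 1,2,5,10 → slot 10
767: h=1, probe 1,2,5,10,6 → slot 6
497: h=9 → slot 9
Table: [_, 162, 987, _, _, 404, 767, _, _, 497, 63]
Lookup 63: h=1, probe 1,2,5,10 → found at 10.

4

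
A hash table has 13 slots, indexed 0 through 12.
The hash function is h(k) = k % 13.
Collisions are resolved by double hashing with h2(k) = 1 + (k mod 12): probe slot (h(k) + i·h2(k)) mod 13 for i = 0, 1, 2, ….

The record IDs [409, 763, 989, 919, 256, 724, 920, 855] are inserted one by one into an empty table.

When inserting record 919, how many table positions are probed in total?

2

409: h=6 => slot 6
763: h=9 => slot 9
989: h=1 => slot 1
919: h=9, h2=8, probe 9,4 => slot 4
256: h=9, h2=5, probe 9,1,6,11 => slot 11
724: h=9, h2=5, probe 9,1,6,11,3 => slot 3
920: h=10 => slot 10
855: h=10, h2=4, probe 10,1,5 => slot 5
Table: [∅, 989, ∅, 724, 919, 855, 409, ∅, ∅, 763, 920, 256, ∅]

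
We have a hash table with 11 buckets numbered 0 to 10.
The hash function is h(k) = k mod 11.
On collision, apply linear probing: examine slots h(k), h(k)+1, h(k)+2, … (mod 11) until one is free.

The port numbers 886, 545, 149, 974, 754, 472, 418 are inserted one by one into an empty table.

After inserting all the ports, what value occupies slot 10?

886 hashes to 6; slot 6 is free -> place at 6.
545 hashes to 6; 6 taken -> place at 7.
149 hashes to 6; 6,7 taken -> place at 8.
974 hashes to 6; 6,7,8 taken -> place at 9.
754 hashes to 6; 6,7,8,9 taken -> place at 10.
472 hashes to 10; 10 taken -> place at 0.
418 hashes to 0; 0 taken -> place at 1.
Table: [472, 418, ∅, ∅, ∅, ∅, 886, 545, 149, 974, 754]

754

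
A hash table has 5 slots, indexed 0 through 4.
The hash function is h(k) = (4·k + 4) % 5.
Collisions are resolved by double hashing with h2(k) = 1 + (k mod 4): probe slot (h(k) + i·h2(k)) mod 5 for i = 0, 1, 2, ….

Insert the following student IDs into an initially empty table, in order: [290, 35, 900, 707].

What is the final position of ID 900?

0

290: h=4 -> slot 4
35: h=4, h2=4, probe 4,3 -> slot 3
900: h=4, h2=1, probe 4,0 -> slot 0
707: h=2 -> slot 2
Table: [900, ., 707, 35, 290]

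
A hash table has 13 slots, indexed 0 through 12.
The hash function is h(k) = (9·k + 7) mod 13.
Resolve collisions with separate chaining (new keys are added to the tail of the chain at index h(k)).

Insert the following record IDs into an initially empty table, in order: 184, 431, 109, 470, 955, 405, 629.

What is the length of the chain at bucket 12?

184 → bucket 12
431 → bucket 12 (collision)
109 → bucket 0
470 → bucket 12 (collision)
955 → bucket 9
405 → bucket 12 (collision)
629 → bucket 0 (collision)
Final buckets:
0: 109 -> 629
1: —
2: —
3: —
4: —
5: —
6: —
7: —
8: —
9: 955
10: —
11: —
12: 184 -> 431 -> 470 -> 405

4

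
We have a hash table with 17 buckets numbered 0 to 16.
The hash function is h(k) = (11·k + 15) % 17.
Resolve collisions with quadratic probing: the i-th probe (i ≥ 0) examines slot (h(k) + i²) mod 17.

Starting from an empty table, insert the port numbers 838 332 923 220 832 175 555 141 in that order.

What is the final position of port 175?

6

Insert 838: h=2, slot 2 empty -> index 2.
Insert 332: h=12, slot 12 empty -> index 12.
Insert 923: h=2, slot 2 occupied -> index 3.
Insert 220: h=4, slot 4 empty -> index 4.
Insert 832: h=4, slot 4 occupied -> index 5.
Insert 175: h=2, slots 2,3 occupied -> index 6.
Insert 555: h=0, slot 0 empty -> index 0.
Insert 141: h=2, slots 2,3,6 occupied -> index 11.
Table: [555, -, 838, 923, 220, 832, 175, -, -, -, -, 141, 332, -, -, -, -]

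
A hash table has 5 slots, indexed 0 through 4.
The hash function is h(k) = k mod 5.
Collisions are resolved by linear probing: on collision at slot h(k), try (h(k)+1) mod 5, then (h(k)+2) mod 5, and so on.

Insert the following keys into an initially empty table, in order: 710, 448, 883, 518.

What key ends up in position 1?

710 hashes to 0; slot 0 is free => place at 0.
448 hashes to 3; slot 3 is free => place at 3.
883 hashes to 3; 3 taken => place at 4.
518 hashes to 3; 3,4,0 taken => place at 1.
Table: [710, 518, ∅, 448, 883]

518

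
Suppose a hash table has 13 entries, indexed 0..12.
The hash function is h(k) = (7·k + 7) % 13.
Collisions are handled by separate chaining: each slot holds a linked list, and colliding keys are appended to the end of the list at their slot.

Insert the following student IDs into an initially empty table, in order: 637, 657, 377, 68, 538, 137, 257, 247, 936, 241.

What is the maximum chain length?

Insert 637: h=7, bucket 7 empty -> new chain.
Insert 657: h=4, bucket 4 empty -> new chain.
Insert 377: h=7, bucket 7 nonempty -> append to chain.
Insert 68: h=2, bucket 2 empty -> new chain.
Insert 538: h=3, bucket 3 empty -> new chain.
Insert 137: h=4, bucket 4 nonempty -> append to chain.
Insert 257: h=12, bucket 12 empty -> new chain.
Insert 247: h=7, bucket 7 nonempty -> append to chain.
Insert 936: h=7, bucket 7 nonempty -> append to chain.
Insert 241: h=4, bucket 4 nonempty -> append to chain.
Final buckets:
0: _
1: _
2: 68
3: 538
4: 657 -> 137 -> 241
5: _
6: _
7: 637 -> 377 -> 247 -> 936
8: _
9: _
10: _
11: _
12: 257

4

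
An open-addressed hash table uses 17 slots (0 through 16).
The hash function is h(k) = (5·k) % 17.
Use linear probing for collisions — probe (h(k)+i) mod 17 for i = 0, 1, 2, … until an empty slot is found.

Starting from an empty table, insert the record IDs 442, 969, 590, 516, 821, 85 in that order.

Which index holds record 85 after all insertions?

2

442 hashes to 0; slot 0 is free -> place at 0.
969 hashes to 0; 0 taken -> place at 1.
590 hashes to 9; slot 9 is free -> place at 9.
516 hashes to 13; slot 13 is free -> place at 13.
821 hashes to 8; slot 8 is free -> place at 8.
85 hashes to 0; 0,1 taken -> place at 2.
Table: [442, 969, 85, —, —, —, —, —, 821, 590, —, —, —, 516, —, —, —]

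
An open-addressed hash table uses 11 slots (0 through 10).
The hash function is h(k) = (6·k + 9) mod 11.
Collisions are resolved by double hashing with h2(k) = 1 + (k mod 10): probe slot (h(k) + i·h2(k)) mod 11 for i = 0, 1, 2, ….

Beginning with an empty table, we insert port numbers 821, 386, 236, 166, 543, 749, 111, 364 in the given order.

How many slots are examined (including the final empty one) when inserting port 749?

2

821: h=7 => slot 7
386: h=4 => slot 4
236: h=6 => slot 6
166: h=4, h2=7, probe 4,0 => slot 0
543: h=0, h2=4, probe 0,4,8 => slot 8
749: h=4, h2=10, probe 4,3 => slot 3
111: h=4, h2=2, probe 4,6,8,10 => slot 10
364: h=4, h2=5, probe 4,9 => slot 9
Table: [166, -, -, 749, 386, -, 236, 821, 543, 364, 111]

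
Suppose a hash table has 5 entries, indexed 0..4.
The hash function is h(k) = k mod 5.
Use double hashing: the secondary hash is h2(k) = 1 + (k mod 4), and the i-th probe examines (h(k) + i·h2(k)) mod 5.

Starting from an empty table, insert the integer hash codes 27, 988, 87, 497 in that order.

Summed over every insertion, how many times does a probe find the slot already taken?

2

27 hashes to 2; slot 2 is free -> place at 2.
988 hashes to 3; slot 3 is free -> place at 3.
87 hashes to 2, h2=4; 2 taken -> place at 1.
497 hashes to 2, h2=2; 2 taken -> place at 4.
Table: [., 87, 27, 988, 497]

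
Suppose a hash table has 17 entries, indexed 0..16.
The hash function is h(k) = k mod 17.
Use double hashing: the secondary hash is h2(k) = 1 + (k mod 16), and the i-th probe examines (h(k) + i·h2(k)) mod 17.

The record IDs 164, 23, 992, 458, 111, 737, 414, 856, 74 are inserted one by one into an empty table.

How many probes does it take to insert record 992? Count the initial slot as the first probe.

2

164: h=11 => slot 11
23: h=6 => slot 6
992: h=6, h2=1, probe 6,7 => slot 7
458: h=16 => slot 16
111: h=9 => slot 9
737: h=6, h2=2, probe 6,8 => slot 8
414: h=6, h2=15, probe 6,4 => slot 4
856: h=6, h2=9, probe 6,15 => slot 15
74: h=6, h2=11, probe 6,0 => slot 0
Table: [74, —, —, —, 414, —, 23, 992, 737, 111, —, 164, —, —, —, 856, 458]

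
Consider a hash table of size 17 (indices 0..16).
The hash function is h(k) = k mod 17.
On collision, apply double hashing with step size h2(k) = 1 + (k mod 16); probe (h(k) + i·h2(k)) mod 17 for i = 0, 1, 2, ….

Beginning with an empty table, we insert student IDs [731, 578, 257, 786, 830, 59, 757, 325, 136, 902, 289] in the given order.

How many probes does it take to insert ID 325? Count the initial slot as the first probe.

Insert 731: h=0, slot 0 empty → index 0.
Insert 578: h=0, h2=3, slot 0 occupied → index 3.
Insert 257: h=2, slot 2 empty → index 2.
Insert 786: h=4, slot 4 empty → index 4.
Insert 830: h=14, slot 14 empty → index 14.
Insert 59: h=8, slot 8 empty → index 8.
Insert 757: h=9, slot 9 empty → index 9.
Insert 325: h=2, h2=6, slots 2,8,14,3,9 occupied → index 15.
Insert 136: h=0, h2=9, slots 0,9 occupied → index 1.
Insert 902: h=1, h2=7, slots 1,8,15 occupied → index 5.
Insert 289: h=0, h2=2, slots 0,2,4 occupied → index 6.
Table: [731, 136, 257, 578, 786, 902, 289, _, 59, 757, _, _, _, _, 830, 325, _]

6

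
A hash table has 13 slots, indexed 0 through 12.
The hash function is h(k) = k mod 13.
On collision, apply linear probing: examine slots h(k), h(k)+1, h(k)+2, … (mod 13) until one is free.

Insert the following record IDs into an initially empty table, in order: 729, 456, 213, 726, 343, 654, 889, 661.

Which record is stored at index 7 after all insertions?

889

Insert 729: h=1, slot 1 empty -> index 1.
Insert 456: h=1, slot 1 occupied -> index 2.
Insert 213: h=5, slot 5 empty -> index 5.
Insert 726: h=11, slot 11 empty -> index 11.
Insert 343: h=5, slot 5 occupied -> index 6.
Insert 654: h=4, slot 4 empty -> index 4.
Insert 889: h=5, slots 5,6 occupied -> index 7.
Insert 661: h=11, slot 11 occupied -> index 12.
Table: [_, 729, 456, _, 654, 213, 343, 889, _, _, _, 726, 661]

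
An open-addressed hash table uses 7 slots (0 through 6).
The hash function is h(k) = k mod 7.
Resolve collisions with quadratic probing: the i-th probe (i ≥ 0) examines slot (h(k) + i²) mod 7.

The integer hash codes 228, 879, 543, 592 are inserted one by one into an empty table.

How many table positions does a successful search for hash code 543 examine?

3

Insert 228: h=4, slot 4 empty -> index 4.
Insert 879: h=4, slot 4 occupied -> index 5.
Insert 543: h=4, slots 4,5 occupied -> index 1.
Insert 592: h=4, slots 4,5,1 occupied -> index 6.
Table: [—, 543, —, —, 228, 879, 592]
Lookup 543: h=4, probe 4,5,1 → found at 1.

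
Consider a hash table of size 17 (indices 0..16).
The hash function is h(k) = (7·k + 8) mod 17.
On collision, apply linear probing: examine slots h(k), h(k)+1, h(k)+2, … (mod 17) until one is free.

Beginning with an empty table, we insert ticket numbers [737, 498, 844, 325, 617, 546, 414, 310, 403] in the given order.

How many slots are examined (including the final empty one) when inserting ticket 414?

3

737 hashes to 16; slot 16 is free => place at 16.
498 hashes to 9; slot 9 is free => place at 9.
844 hashes to 0; slot 0 is free => place at 0.
325 hashes to 5; slot 5 is free => place at 5.
617 hashes to 9; 9 taken => place at 10.
546 hashes to 5; 5 taken => place at 6.
414 hashes to 16; 16,0 taken => place at 1.
310 hashes to 2; slot 2 is free => place at 2.
403 hashes to 7; slot 7 is free => place at 7.
Table: [844, 414, 310, ., ., 325, 546, 403, ., 498, 617, ., ., ., ., ., 737]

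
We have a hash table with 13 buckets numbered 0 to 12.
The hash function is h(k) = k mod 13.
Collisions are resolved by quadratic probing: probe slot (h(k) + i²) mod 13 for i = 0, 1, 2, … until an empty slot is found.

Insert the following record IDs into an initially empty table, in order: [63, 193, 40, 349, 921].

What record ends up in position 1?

40

Insert 63: h=11, slot 11 empty -> index 11.
Insert 193: h=11, slot 11 occupied -> index 12.
Insert 40: h=1, slot 1 empty -> index 1.
Insert 349: h=11, slots 11,12 occupied -> index 2.
Insert 921: h=11, slots 11,12,2 occupied -> index 7.
Table: [., 40, 349, ., ., ., ., 921, ., ., ., 63, 193]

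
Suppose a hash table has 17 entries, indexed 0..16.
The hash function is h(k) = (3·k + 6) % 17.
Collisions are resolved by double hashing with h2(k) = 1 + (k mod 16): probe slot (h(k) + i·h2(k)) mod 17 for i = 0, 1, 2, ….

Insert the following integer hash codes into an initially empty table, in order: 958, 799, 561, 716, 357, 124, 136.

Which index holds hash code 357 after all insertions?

958: h=7 → slot 7
799: h=6 → slot 6
561: h=6, h2=2, probe 6,8 → slot 8
716: h=12 → slot 12
357: h=6, h2=6, probe 6,12,1 → slot 1
124: h=4 → slot 4
136: h=6, h2=9, probe 6,15 → slot 15
Table: [., 357, ., ., 124, ., 799, 958, 561, ., ., ., 716, ., ., 136, .]

1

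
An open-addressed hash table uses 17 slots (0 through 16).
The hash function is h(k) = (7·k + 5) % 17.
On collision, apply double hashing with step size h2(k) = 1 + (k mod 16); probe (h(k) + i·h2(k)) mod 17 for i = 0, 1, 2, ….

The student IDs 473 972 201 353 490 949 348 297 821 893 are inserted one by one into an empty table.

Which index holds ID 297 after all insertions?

3

473: h=1 => slot 1
972: h=9 => slot 9
201: h=1, h2=10, probe 1,11 => slot 11
353: h=11, h2=2, probe 11,13 => slot 13
490: h=1, h2=11, probe 1,12 => slot 12
949: h=1, h2=6, probe 1,7 => slot 7
348: h=10 => slot 10
297: h=10, h2=10, probe 10,3 => slot 3
821: h=6 => slot 6
893: h=0 => slot 0
Table: [893, 473, ∅, 297, ∅, ∅, 821, 949, ∅, 972, 348, 201, 490, 353, ∅, ∅, ∅]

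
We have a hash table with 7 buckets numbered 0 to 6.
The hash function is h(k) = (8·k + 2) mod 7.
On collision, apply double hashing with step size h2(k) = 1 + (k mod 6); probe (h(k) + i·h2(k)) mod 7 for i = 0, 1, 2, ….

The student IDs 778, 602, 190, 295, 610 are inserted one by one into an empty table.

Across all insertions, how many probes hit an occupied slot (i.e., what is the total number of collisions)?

778 hashes to 3; slot 3 is free => place at 3.
602 hashes to 2; slot 2 is free => place at 2.
190 hashes to 3, h2=5; 3 taken => place at 1.
295 hashes to 3, h2=2; 3 taken => place at 5.
610 hashes to 3, h2=5; 3,1 taken => place at 6.
Table: [_, 190, 602, 778, _, 295, 610]

4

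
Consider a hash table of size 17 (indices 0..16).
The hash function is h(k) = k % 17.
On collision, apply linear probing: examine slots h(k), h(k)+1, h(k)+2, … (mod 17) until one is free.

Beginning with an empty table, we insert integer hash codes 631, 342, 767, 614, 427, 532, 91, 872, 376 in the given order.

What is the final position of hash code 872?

9

631 hashes to 2; slot 2 is free → place at 2.
342 hashes to 2; 2 taken → place at 3.
767 hashes to 2; 2,3 taken → place at 4.
614 hashes to 2; 2,3,4 taken → place at 5.
427 hashes to 2; 2,3,4,5 taken → place at 6.
532 hashes to 5; 5,6 taken → place at 7.
91 hashes to 6; 6,7 taken → place at 8.
872 hashes to 5; 5,6,7,8 taken → place at 9.
376 hashes to 2; 2,3,4,5,6,7,8,9 taken → place at 10.
Table: [—, —, 631, 342, 767, 614, 427, 532, 91, 872, 376, —, —, —, —, —, —]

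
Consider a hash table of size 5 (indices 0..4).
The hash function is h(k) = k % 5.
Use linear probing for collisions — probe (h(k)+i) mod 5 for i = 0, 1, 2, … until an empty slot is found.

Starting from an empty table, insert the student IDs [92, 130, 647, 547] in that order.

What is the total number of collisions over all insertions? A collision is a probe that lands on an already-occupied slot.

3

Insert 92: h=2, slot 2 empty -> index 2.
Insert 130: h=0, slot 0 empty -> index 0.
Insert 647: h=2, slot 2 occupied -> index 3.
Insert 547: h=2, slots 2,3 occupied -> index 4.
Table: [130, _, 92, 647, 547]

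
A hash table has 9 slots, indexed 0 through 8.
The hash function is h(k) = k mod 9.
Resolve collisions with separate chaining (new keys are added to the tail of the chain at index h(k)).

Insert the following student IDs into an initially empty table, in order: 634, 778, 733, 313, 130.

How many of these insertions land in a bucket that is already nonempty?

3

634 -> bucket 4
778 -> bucket 4 (collision)
733 -> bucket 4 (collision)
313 -> bucket 7
130 -> bucket 4 (collision)
Final buckets:
0: -
1: -
2: -
3: -
4: 634 -> 778 -> 733 -> 130
5: -
6: -
7: 313
8: -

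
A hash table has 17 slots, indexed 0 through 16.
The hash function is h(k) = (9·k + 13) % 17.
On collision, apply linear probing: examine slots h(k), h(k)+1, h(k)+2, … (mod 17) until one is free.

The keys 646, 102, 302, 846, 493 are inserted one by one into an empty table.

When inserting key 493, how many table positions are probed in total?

646 hashes to 13; slot 13 is free => place at 13.
102 hashes to 13; 13 taken => place at 14.
302 hashes to 11; slot 11 is free => place at 11.
846 hashes to 11; 11 taken => place at 12.
493 hashes to 13; 13,14 taken => place at 15.
Table: [∅, ∅, ∅, ∅, ∅, ∅, ∅, ∅, ∅, ∅, ∅, 302, 846, 646, 102, 493, ∅]

3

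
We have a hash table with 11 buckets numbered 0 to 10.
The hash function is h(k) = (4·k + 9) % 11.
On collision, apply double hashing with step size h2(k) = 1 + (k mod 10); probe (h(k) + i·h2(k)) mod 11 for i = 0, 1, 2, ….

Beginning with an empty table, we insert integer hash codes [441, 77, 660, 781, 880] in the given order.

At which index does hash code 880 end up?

441: h=2 => slot 2
77: h=9 => slot 9
660: h=9, h2=1, probe 9,10 => slot 10
781: h=9, h2=2, probe 9,0 => slot 0
880: h=9, h2=1, probe 9,10,0,1 => slot 1
Table: [781, 880, 441, —, —, —, —, —, —, 77, 660]

1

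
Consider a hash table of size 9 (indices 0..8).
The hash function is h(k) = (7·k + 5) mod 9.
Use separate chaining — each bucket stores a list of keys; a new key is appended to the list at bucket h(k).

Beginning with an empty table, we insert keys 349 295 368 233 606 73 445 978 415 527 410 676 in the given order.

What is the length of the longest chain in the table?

3

Insert 349: h=0, bucket 0 empty -> new chain.
Insert 295: h=0, bucket 0 nonempty -> append to chain.
Insert 368: h=7, bucket 7 empty -> new chain.
Insert 233: h=7, bucket 7 nonempty -> append to chain.
Insert 606: h=8, bucket 8 empty -> new chain.
Insert 73: h=3, bucket 3 empty -> new chain.
Insert 445: h=6, bucket 6 empty -> new chain.
Insert 978: h=2, bucket 2 empty -> new chain.
Insert 415: h=3, bucket 3 nonempty -> append to chain.
Insert 527: h=4, bucket 4 empty -> new chain.
Insert 410: h=4, bucket 4 nonempty -> append to chain.
Insert 676: h=3, bucket 3 nonempty -> append to chain.
Final buckets:
0: 349 -> 295
1: .
2: 978
3: 73 -> 415 -> 676
4: 527 -> 410
5: .
6: 445
7: 368 -> 233
8: 606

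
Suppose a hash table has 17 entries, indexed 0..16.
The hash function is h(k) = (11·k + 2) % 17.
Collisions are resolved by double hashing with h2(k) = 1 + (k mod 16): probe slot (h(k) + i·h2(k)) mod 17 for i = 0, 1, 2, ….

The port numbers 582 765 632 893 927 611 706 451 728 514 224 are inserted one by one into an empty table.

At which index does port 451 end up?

582 hashes to 12; slot 12 is free → place at 12.
765 hashes to 2; slot 2 is free → place at 2.
632 hashes to 1; slot 1 is free → place at 1.
893 hashes to 16; slot 16 is free → place at 16.
927 hashes to 16, h2=16; 16 taken → place at 15.
611 hashes to 8; slot 8 is free → place at 8.
706 hashes to 16, h2=3; 16,2 taken → place at 5.
451 hashes to 16, h2=4; 16 taken → place at 3.
728 hashes to 3, h2=9; 3,12 taken → place at 4.
514 hashes to 12, h2=3; 12,15,1,4 taken → place at 7.
224 hashes to 1, h2=1; 1,2,3,4,5 taken → place at 6.
Table: [—, 632, 765, 451, 728, 706, 224, 514, 611, —, —, —, 582, —, —, 927, 893]

3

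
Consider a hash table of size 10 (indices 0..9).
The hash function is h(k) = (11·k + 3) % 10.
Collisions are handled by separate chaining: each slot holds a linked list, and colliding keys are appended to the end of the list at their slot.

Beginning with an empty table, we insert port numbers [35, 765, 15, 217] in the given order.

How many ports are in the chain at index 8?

3

Insert 35: h=8, bucket 8 empty -> new chain.
Insert 765: h=8, bucket 8 nonempty -> append to chain.
Insert 15: h=8, bucket 8 nonempty -> append to chain.
Insert 217: h=0, bucket 0 empty -> new chain.
Final buckets:
0: 217
1: .
2: .
3: .
4: .
5: .
6: .
7: .
8: 35 -> 765 -> 15
9: .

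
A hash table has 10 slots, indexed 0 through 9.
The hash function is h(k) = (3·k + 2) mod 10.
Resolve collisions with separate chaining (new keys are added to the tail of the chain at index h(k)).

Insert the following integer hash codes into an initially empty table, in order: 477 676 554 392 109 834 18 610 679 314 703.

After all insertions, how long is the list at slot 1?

Insert 477: h=3, bucket 3 empty -> new chain.
Insert 676: h=0, bucket 0 empty -> new chain.
Insert 554: h=4, bucket 4 empty -> new chain.
Insert 392: h=8, bucket 8 empty -> new chain.
Insert 109: h=9, bucket 9 empty -> new chain.
Insert 834: h=4, bucket 4 nonempty -> append to chain.
Insert 18: h=6, bucket 6 empty -> new chain.
Insert 610: h=2, bucket 2 empty -> new chain.
Insert 679: h=9, bucket 9 nonempty -> append to chain.
Insert 314: h=4, bucket 4 nonempty -> append to chain.
Insert 703: h=1, bucket 1 empty -> new chain.
Final buckets:
0: 676
1: 703
2: 610
3: 477
4: 554 -> 834 -> 314
5: .
6: 18
7: .
8: 392
9: 109 -> 679

1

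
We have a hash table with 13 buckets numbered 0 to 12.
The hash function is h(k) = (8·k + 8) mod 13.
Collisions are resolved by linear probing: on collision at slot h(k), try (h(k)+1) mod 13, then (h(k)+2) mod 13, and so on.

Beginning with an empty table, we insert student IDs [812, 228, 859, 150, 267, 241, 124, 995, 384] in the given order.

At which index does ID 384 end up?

812 hashes to 4; slot 4 is free => place at 4.
228 hashes to 12; slot 12 is free => place at 12.
859 hashes to 3; slot 3 is free => place at 3.
150 hashes to 12; 12 taken => place at 0.
267 hashes to 12; 12,0 taken => place at 1.
241 hashes to 12; 12,0,1 taken => place at 2.
124 hashes to 12; 12,0,1,2,3,4 taken => place at 5.
995 hashes to 12; 12,0,1,2,3,4,5 taken => place at 6.
384 hashes to 12; 12,0,1,2,3,4,5,6 taken => place at 7.
Table: [150, 267, 241, 859, 812, 124, 995, 384, ∅, ∅, ∅, ∅, 228]

7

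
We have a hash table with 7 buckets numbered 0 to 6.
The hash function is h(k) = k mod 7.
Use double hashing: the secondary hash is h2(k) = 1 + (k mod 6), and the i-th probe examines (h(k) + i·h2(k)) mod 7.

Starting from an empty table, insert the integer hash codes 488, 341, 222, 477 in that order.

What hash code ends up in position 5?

488 hashes to 5; slot 5 is free => place at 5.
341 hashes to 5, h2=6; 5 taken => place at 4.
222 hashes to 5, h2=1; 5 taken => place at 6.
477 hashes to 1; slot 1 is free => place at 1.
Table: [—, 477, —, —, 341, 488, 222]

488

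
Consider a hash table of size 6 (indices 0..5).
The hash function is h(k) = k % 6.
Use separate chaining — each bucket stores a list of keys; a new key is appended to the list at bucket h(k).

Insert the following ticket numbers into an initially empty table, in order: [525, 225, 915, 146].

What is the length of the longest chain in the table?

3

Insert 525: h=3, bucket 3 empty -> new chain.
Insert 225: h=3, bucket 3 nonempty -> append to chain.
Insert 915: h=3, bucket 3 nonempty -> append to chain.
Insert 146: h=2, bucket 2 empty -> new chain.
Final buckets:
0: _
1: _
2: 146
3: 525 -> 225 -> 915
4: _
5: _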